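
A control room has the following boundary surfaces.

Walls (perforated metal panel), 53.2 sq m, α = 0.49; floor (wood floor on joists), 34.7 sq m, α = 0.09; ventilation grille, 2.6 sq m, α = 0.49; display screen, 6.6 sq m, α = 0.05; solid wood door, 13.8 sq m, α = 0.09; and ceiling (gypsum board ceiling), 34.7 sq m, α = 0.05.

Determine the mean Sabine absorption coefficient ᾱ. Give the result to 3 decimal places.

0.232

S = Σ Sᵢ = 53.2 + 34.7 + 2.6 + 6.6 + 13.8 + 34.7 = 145.6 sq m.
A = 53.2×0.49 + 34.7×0.09 + 2.6×0.49 + 6.6×0.05 + 13.8×0.09 + 34.7×0.05 = 33.772 sabins.
ᾱ = A/S = 0.232.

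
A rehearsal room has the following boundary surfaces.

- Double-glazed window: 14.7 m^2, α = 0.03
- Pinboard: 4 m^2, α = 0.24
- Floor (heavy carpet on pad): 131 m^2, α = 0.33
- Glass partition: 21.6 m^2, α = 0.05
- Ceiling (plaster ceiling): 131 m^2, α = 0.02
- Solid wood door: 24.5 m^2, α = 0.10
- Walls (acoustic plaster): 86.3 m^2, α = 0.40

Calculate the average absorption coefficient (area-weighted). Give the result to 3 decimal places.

0.206

S = Σ Sᵢ = 14.7 + 4 + 131 + 21.6 + 131 + 24.5 + 86.3 = 413.1 m^2.
Weighted sum Σ Sα = 85.301.
ᾱ = 85.301 / 413.1 = 0.206.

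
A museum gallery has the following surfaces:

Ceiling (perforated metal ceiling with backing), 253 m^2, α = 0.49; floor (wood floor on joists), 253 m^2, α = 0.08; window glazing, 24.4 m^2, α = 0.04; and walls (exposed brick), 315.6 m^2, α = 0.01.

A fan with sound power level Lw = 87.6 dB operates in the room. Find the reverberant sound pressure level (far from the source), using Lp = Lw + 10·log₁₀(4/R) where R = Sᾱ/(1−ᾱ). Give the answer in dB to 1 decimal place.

71.1 dB

A = 148.342 sabins; S = 846.0 m^2.
ᾱ = 148.342/846.0 = 0.1753; R = Sᾱ/(1−ᾱ) = 148.342/(1−0.1753) = 179.874 m^2.
Lp = 87.6 + 10·log₁₀(4/179.874) = 87.6 + (-16.53) = 71.1 dB.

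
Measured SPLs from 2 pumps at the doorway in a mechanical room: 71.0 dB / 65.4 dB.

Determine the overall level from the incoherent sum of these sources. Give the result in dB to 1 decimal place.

72.1 dB

Σ 10^(Lᵢ/10) = 1.606e+07.
L_total = 10·log₁₀(1.606e+07) = 72.1 dB.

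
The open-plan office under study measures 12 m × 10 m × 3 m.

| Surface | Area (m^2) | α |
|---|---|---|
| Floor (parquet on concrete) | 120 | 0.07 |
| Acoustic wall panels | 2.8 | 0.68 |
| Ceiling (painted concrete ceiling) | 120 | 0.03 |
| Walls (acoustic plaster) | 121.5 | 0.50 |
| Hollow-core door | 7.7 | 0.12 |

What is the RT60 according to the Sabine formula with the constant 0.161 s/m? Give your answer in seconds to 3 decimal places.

Equivalent absorption area: A = 120*0.07 + 2.8*0.68 + 120*0.03 + 121.5*0.50 + 7.7*0.12 = 75.578 m^2.
Volume V = 12 × 10 × 3 = 360 m³.
RT60 = 0.161 · V / A = 0.161 × 360 / 75.578 = 0.767 s.

0.767 s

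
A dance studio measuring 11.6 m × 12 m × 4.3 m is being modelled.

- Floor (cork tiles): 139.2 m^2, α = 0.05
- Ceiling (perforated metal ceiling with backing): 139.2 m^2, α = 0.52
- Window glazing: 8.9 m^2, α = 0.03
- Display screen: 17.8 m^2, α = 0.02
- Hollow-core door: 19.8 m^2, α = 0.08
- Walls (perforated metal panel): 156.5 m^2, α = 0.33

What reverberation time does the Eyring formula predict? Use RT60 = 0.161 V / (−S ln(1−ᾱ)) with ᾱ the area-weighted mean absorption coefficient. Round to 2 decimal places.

0.62 s

S = Σ Sᵢ = 481.4 m^2.
Σ(Sᵢαᵢ) = 139.2·0.05 + 139.2·0.52 + 8.9·0.03 + 17.8·0.02 + 19.8·0.08 + 156.5·0.33 = 133.196.
Mean coefficient ᾱ = A/S = 0.2767.
Eyring denominator: −S ln(1−ᾱ) = 155.940.
V = 11.6 × 12 × 4.3 = 598.56 m³.
T = 0.161·V/[−S·ln(1−ᾱ)] = 0.161·598.56/155.940 = 0.62 s.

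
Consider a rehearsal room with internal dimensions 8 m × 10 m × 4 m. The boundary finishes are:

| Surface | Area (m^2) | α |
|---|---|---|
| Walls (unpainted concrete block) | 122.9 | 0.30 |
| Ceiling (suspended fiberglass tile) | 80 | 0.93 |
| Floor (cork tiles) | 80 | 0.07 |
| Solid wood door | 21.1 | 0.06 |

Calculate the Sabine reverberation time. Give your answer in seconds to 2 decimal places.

Total absorption A = 122.9*0.30 + 80*0.93 + 80*0.07 + 21.1*0.06
  = 36.870 + 74.400 + 5.600 + 1.266 = 118.136 m^2 sabins.
Volume V = 8 × 10 × 4 = 320 m³.
Sabine: RT60 = 0.161 × 320 / 118.136 = 0.44 s.

0.44 sec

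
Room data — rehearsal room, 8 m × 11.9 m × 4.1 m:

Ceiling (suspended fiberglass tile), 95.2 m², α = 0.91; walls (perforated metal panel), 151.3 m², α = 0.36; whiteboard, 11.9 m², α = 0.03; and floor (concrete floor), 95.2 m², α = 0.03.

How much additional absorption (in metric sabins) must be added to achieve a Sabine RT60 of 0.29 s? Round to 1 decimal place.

72.4 sabins

Equivalent absorption area: A₁ = 95.2×0.91 + 151.3×0.36 + 11.9×0.03 + 95.2×0.03 = 144.313 m².
Target A₂ = 0.161·390.32/0.29 = 216.695 sabins (V = 390.32 m³).
Shortfall: 216.695 − 144.313 = 72.4 sabins.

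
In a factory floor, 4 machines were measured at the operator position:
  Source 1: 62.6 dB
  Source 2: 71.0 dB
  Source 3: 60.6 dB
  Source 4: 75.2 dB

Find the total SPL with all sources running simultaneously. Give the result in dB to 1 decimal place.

Σ 10^(Lᵢ/10) = 4.867e+07.
L_total = 10·log₁₀(4.867e+07) = 76.9 dB.

76.9 dB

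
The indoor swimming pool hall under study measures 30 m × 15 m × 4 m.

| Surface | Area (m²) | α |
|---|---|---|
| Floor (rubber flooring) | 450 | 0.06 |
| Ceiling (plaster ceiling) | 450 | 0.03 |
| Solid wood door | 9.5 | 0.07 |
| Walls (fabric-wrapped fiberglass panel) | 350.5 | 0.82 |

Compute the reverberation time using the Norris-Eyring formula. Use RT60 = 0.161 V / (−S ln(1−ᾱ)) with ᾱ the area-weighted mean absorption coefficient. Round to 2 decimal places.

0.76 seconds

S = Σ Sᵢ = 1260.0 m².
Σ(Sᵢαᵢ) = 450·0.06 + 450·0.03 + 9.5·0.07 + 350.5·0.82 = 328.575.
ᾱ = 328.575 / 1260.0 = 0.2608.
−S·ln(1−ᾱ) = −1260.0 × ln(1 − 0.2608) = 380.755.
V = 30 × 15 × 4 = 1800 m³.
T = 0.161·V/[−S·ln(1−ᾱ)] = 0.161·1800/380.755 = 0.76 s.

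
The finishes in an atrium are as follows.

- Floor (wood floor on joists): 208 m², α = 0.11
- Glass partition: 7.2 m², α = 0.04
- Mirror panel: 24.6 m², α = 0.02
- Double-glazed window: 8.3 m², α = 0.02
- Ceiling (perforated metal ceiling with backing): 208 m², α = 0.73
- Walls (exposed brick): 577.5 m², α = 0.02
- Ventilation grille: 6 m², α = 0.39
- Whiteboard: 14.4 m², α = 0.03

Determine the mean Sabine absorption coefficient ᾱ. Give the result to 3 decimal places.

Total surface area S = 1054.0 m².
Σ(Sᵢαᵢ) = 208×0.11 + 7.2×0.04 + 24.6×0.02 + 8.3×0.02 + 208×0.73 + 577.5×0.02 + 6×0.39 + 14.4×0.03 = 189.988.
ᾱ = A/S = 0.180.

0.180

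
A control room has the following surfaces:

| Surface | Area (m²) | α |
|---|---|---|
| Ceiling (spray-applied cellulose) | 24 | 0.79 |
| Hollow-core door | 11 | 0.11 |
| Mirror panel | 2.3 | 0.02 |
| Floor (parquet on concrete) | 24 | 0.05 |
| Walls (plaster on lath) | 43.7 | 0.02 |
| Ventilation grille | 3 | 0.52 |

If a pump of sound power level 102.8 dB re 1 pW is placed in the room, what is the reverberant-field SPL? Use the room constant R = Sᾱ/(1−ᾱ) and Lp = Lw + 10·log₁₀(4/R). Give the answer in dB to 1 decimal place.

Σ(Sᵢαᵢ) = 24×0.79 + 11×0.11 + 2.3×0.02 + 24×0.05 + 43.7×0.02 + 3×0.52 = 23.850; total area S = 108.0 m².
ᾱ = 23.850/108.0 = 0.2208; R = Sᾱ/(1−ᾱ) = 23.850/(1−0.2208) = 30.608 m².
Lp = 102.8 + 10·log₁₀(4/30.608) = 102.8 + (-8.84) = 94.0 dB.

94.0 dB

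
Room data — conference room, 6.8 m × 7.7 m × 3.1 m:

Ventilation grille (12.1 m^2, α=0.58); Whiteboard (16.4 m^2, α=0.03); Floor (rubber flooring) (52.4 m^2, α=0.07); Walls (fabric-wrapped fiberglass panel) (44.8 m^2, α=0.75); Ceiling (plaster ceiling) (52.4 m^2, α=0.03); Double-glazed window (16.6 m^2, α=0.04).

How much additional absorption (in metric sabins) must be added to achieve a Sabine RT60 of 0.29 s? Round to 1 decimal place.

Summing Sᵢαᵢ: 7.018 + 0.492 + 3.668 + 33.600 + 1.572 + 0.664 → A₁ = 47.014 sabins.
Target A₂ = 0.161·162.316/0.29 = 90.113 sabins (V = 162.316 m³).
Shortfall: 90.113 − 47.014 = 43.1 sabins.

43.1 sabins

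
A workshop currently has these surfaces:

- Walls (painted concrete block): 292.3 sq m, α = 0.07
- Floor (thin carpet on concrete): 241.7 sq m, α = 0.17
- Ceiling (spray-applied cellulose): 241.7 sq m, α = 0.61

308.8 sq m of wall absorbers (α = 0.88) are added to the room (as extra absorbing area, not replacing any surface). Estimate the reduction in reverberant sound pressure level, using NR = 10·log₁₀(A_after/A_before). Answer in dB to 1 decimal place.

Summing Sᵢαᵢ: 20.461 + 41.089 + 147.437 → A_before = 208.987 sabins.
Added absorption = 308.8 × 0.88 = 271.744 sabins.
New total A_after = 480.731 sabins.
NR = 10·log₁₀(480.731/208.987) = 3.6 dB.

3.6 dB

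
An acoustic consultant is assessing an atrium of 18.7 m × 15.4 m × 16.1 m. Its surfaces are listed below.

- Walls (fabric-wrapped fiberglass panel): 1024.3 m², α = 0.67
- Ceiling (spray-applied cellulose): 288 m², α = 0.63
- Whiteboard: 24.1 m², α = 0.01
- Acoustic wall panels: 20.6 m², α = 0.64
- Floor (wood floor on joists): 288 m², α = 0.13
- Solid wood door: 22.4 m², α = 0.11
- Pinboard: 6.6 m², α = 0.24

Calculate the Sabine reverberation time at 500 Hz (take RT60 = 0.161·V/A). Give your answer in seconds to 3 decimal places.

Summing Sᵢαᵢ: 686.281 + 181.440 + 0.241 + 13.184 + 37.440 + 2.464 + 1.584 → A = 922.634 sabins.
Room volume: 4636.478 m³.
Sabine: RT60 = 0.161 × 4636.478 / 922.634 = 0.809 s.

0.809 s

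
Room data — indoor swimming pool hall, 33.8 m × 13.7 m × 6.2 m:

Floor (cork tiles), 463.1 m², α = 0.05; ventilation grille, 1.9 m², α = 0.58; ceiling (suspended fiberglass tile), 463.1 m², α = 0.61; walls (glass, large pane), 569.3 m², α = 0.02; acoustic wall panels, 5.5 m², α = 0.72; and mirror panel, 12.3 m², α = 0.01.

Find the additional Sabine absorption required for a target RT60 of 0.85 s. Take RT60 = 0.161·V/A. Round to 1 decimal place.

Equivalent absorption area: A₁ = 463.1*0.05 + 1.9*0.58 + 463.1*0.61 + 569.3*0.02 + 5.5*0.72 + 12.3*0.01 = 322.217 m².
Target A₂ = 0.161·2870.972/0.85 = 543.796 sabins (V = 2870.972 m³).
Shortfall: 543.796 − 322.217 = 221.6 sabins.

221.6 sabins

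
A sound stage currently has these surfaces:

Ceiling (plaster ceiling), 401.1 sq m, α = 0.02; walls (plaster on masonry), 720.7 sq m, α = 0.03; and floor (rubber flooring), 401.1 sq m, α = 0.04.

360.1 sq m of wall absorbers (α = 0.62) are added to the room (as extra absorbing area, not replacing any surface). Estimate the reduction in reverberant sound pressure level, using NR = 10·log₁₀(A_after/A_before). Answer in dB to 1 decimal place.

Equivalent absorption area: A_before = 401.1×0.02 + 720.7×0.03 + 401.1×0.04 = 45.687 sq m.
Added absorption = 360.1 × 0.62 = 223.262 sabins.
New total A_after = 268.949 sabins.
Reduction = 10 log₁₀(A_after/A_before) = 10 log₁₀(5.8868) = 7.7 dB.

7.7 dB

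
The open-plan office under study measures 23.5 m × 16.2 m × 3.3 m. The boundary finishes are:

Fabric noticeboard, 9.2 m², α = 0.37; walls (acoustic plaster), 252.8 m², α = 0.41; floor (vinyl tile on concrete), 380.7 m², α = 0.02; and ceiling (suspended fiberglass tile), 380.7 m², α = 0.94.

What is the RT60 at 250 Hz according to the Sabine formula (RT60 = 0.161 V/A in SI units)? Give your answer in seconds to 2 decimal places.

0.43 sec

Summing Sᵢαᵢ: 3.404 + 103.648 + 7.614 + 357.858 → A = 472.524 sabins.
V = 23.5·16.2·3.3 = 1256.31 m³.
RT60 = 0.161 · V / A = 0.161 × 1256.31 / 472.524 = 0.43 s.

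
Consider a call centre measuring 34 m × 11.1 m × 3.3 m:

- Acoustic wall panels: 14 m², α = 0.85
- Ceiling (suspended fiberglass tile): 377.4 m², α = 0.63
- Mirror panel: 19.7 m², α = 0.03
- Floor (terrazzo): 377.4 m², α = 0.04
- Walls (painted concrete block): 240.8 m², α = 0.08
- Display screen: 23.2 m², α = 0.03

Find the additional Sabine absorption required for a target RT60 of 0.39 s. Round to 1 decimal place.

228.8 sabins

Summing Sᵢαᵢ: 11.900 + 237.762 + 0.591 + 15.096 + 19.264 + 0.696 → A₁ = 285.309 sabins.
V = 1245.42 m³. Required absorption A₂ = 0.161 × 1245.42 / 0.39 = 514.135 sabins.
Additional absorption ΔA = 514.135 − 285.309 = 228.8 sabins.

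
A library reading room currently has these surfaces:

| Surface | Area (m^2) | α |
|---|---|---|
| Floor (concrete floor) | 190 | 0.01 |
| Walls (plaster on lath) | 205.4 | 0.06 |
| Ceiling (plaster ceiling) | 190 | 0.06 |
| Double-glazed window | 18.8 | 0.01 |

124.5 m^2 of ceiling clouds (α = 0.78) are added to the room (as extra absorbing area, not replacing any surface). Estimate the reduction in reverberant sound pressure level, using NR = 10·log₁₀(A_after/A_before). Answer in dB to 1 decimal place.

Equivalent absorption area: A_before = 190×0.01 + 205.4×0.06 + 190×0.06 + 18.8×0.01 = 25.812 m^2.
Added absorption = 124.5 × 0.78 = 97.110 sabins.
A_after = 25.812 + 97.110 = 122.922 sabins.
NR = 10·log₁₀(122.922/25.812) = 6.8 dB.

6.8 dB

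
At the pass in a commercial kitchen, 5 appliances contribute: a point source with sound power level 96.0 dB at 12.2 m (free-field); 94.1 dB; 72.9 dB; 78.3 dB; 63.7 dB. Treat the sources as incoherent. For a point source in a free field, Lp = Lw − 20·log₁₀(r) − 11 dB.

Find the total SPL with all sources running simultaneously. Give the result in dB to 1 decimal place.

94.3 dB

Source at 12.2 m: Lp = 96.0 − 20·log₁₀(12.2) − 11 = 63.3 dB.
Sum in the linear (power) domain: Σ 10^(Lᵢ/10) = 10^(63.3/10) + 10^(94.1/10) + 10^(72.9/10) + 10^(78.3/10) + 10^(63.7/10) = 2.662e+09.
Combined level = 10 log₁₀(2.662e+09) = 94.3 dB.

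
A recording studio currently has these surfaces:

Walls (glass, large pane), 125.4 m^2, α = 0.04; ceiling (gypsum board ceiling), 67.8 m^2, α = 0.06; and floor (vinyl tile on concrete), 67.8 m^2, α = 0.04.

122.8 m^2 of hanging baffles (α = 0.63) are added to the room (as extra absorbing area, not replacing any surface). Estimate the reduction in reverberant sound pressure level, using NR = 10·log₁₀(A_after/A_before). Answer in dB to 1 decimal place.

Equivalent absorption area: A_before = 125.4·0.04 + 67.8·0.06 + 67.8·0.04 = 11.796 m^2.
Added absorption = 122.8 × 0.63 = 77.364 sabins.
A_after = 11.796 + 77.364 = 89.160 sabins.
NR = 10·log₁₀(89.160/11.796) = 8.8 dB.

8.8 dB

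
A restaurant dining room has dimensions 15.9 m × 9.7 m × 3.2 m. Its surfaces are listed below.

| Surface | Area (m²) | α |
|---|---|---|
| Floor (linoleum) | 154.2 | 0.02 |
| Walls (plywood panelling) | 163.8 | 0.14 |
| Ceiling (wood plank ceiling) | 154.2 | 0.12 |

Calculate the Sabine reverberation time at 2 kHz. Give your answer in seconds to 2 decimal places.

Equivalent absorption area: A = 154.2×0.02 + 163.8×0.14 + 154.2×0.12 = 44.520 m².
Room volume: 493.536 m³.
T = 0.161 V/A = 0.161·493.536/44.520 = 1.78 s.

1.78 sec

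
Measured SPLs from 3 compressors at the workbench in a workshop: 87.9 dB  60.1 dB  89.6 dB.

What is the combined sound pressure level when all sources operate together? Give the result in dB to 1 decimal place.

Sum in the linear (power) domain: Σ 10^(Lᵢ/10) = 10^(87.9/10) + 10^(60.1/10) + 10^(89.6/10) = 1.53e+09.
Back to dB: 10·log₁₀ Σ = 91.8 dB.

91.8 dB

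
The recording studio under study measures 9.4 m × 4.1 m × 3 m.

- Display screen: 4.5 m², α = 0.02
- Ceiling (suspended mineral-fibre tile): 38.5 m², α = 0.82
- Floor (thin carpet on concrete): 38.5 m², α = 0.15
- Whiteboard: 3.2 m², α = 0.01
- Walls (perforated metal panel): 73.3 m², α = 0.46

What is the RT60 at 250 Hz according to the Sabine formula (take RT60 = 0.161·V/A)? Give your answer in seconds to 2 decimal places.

0.26 sec

Summing Sᵢαᵢ: 0.090 + 31.570 + 5.775 + 0.032 + 33.718 → A = 71.185 sabins.
V = 9.4·4.1·3 = 115.62 m³.
RT60 = 0.161 · V / A = 0.161 × 115.62 / 71.185 = 0.26 s.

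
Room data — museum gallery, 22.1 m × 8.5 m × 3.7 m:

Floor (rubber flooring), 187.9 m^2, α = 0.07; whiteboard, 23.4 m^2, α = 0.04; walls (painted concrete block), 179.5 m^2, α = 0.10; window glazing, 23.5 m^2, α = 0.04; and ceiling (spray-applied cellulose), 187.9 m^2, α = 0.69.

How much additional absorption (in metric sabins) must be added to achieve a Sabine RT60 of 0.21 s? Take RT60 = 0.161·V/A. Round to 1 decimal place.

Equivalent absorption area: A₁ = 187.9*0.07 + 23.4*0.04 + 179.5*0.10 + 23.5*0.04 + 187.9*0.69 = 162.630 m^2.
For T = 0.21 s, need A₂ = 0.161·V/T = 0.161·695.045/0.21 = 532.868 sabins.
Additional absorption ΔA = 532.868 − 162.630 = 370.2 sabins.

370.2 sabins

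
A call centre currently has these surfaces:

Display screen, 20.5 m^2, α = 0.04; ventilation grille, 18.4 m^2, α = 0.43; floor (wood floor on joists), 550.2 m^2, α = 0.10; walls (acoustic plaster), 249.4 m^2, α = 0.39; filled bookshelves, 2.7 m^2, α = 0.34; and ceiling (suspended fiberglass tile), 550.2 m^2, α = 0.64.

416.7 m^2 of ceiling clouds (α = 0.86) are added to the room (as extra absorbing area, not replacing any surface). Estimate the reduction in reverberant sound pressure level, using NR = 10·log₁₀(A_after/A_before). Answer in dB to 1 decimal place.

2.3 dB

Total absorption A_before = 20.5×0.04 + 18.4×0.43 + 550.2×0.10 + 249.4×0.39 + 2.7×0.34 + 550.2×0.64
  = 0.820 + 7.912 + 55.020 + 97.266 + 0.918 + 352.128 = 514.064 m^2 sabins.
Added absorption = 416.7 × 0.86 = 358.362 sabins.
New total A_after = 872.426 sabins.
NR = 10·log₁₀(872.426/514.064) = 2.3 dB.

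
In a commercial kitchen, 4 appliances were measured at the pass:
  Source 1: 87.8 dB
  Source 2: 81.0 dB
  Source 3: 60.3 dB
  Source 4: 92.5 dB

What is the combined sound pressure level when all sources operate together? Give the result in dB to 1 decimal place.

Sum in the linear (power) domain: Σ 10^(Lᵢ/10) = 10^(87.8/10) + 10^(81.0/10) + 10^(60.3/10) + 10^(92.5/10) = 2.508e+09.
Combined level = 10 log₁₀(2.508e+09) = 94.0 dB.

94.0 dB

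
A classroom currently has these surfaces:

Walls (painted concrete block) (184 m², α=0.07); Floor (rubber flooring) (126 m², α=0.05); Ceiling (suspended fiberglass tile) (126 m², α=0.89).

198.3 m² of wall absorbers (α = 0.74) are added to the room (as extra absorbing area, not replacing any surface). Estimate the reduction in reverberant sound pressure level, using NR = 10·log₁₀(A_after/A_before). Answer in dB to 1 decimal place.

3.3 dB

Total absorption A_before = 184·0.07 + 126·0.05 + 126·0.89
  = 12.880 + 6.300 + 112.140 = 131.320 m² sabins.
Added absorption = 198.3 × 0.74 = 146.742 sabins.
A_after = 131.320 + 146.742 = 278.062 sabins.
NR = 10·log₁₀(278.062/131.320) = 3.3 dB.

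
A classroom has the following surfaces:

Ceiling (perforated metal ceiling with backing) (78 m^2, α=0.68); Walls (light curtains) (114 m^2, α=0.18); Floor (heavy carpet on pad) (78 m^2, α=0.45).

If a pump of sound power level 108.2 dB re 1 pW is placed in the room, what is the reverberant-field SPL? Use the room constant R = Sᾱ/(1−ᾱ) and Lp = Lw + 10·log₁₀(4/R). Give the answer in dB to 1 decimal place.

Σ(Sᵢαᵢ) = 78·0.68 + 114·0.18 + 78·0.45 = 108.660; total area S = 270.0 m^2.
ᾱ = 0.4024, so room constant R = A/(1−ᾱ) = 181.827 m^2.
Lp = Lw + 10 log₁₀(4/R) = 108.2 -16.58 = 91.6 dB.

91.6 dB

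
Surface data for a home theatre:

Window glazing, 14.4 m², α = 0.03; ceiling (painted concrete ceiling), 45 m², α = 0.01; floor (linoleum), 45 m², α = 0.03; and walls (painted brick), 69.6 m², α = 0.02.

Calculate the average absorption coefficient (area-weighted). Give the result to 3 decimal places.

0.021

Total surface area S = 174.0 m².
Weighted sum Σ Sα = 3.624.
ᾱ = A/S = 0.021.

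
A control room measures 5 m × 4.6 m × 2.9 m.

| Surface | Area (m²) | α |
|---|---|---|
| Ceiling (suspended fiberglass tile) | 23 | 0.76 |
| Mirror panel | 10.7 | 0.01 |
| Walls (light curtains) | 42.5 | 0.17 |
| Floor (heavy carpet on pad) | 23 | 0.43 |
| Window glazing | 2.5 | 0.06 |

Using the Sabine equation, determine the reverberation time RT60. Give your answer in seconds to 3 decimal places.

A = Σ Sᵢαᵢ = 23×0.76 + 10.7×0.01 + 42.5×0.17 + 23×0.43 + 2.5×0.06 = 34.852 sabins.
Volume V = 5 × 4.6 × 2.9 = 66.7 m³.
RT60 = 0.161 · V / A = 0.161 × 66.7 / 34.852 = 0.308 s.

0.308 s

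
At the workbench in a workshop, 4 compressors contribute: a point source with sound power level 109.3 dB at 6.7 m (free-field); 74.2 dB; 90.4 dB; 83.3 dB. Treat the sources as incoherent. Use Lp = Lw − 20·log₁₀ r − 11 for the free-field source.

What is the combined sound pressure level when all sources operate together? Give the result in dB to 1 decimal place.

Source at 6.7 m: Lp = 109.3 − 20·log₁₀(6.7) − 11 = 81.8 dB.
Σ 10^(Lᵢ/10) = 1.488e+09.
Combined level = 10 log₁₀(1.488e+09) = 91.7 dB.

91.7 dB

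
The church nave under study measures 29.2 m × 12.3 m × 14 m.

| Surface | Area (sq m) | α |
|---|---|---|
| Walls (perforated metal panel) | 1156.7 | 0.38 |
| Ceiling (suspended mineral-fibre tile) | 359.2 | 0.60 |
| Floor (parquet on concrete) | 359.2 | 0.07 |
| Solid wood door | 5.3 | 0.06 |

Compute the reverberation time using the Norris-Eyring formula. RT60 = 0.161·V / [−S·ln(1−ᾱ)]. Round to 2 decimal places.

S = Σ Sᵢ = 1880.4 sq m.
Σ(Sᵢαᵢ) = 1156.7×0.38 + 359.2×0.60 + 359.2×0.07 + 5.3×0.06 = 680.528.
ᾱ = 680.528 / 1880.4 = 0.3619.
Eyring denominator: −S ln(1−ᾱ) = 844.789.
V = 29.2 × 12.3 × 14 = 5028.24 m³.
T = 0.161·V/[−S·ln(1−ᾱ)] = 0.161·5028.24/844.789 = 0.96 s.

0.96 s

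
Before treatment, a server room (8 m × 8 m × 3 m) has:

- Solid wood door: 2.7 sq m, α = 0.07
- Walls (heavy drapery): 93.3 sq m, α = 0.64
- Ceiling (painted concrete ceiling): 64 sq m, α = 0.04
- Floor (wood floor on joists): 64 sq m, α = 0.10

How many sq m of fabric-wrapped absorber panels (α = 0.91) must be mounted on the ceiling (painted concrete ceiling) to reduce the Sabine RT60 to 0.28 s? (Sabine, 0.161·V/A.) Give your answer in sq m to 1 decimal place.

47.7

Summing Sᵢαᵢ: 0.189 + 59.712 + 2.560 + 6.400 → A₁ = 68.861 sabins.
V = 192 m³. Target absorption A₂ = 0.161 × 192 / 0.28 = 110.400 sabins.
Absorption to add: 110.400 − 68.861 = 41.539 sabins.
Each sq m of panel replacing the ceiling (painted concrete ceiling) adds (0.91 − 0.04) = 0.87 sabins.
Area = ΔA/Δα = 41.539/0.87 = 47.7 sq m.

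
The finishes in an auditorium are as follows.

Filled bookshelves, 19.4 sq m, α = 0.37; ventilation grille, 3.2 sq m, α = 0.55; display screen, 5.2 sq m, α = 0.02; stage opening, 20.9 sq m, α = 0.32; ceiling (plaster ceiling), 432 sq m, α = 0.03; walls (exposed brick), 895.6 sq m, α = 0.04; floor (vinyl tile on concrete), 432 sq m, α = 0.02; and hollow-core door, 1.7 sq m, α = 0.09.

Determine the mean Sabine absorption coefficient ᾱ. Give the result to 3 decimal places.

0.041

Total surface area S = 1810.0 sq m.
Weighted sum Σ Sα = 73.307.
ᾱ = A/S = 0.041.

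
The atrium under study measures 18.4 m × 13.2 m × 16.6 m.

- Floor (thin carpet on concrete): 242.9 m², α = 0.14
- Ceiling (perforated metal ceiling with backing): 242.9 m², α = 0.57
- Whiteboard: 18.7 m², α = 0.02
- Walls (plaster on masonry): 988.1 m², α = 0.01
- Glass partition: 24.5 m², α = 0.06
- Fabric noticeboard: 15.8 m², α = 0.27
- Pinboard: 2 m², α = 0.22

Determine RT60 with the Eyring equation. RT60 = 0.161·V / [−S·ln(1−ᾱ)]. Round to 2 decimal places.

3.22 sec

S = Σ Sᵢ = 1534.9 m².
Σ(Sᵢαᵢ) = 242.9·0.14 + 242.9·0.57 + 18.7·0.02 + 988.1·0.01 + 24.5·0.06 + 15.8·0.27 + 2·0.22 = 188.890.
ᾱ = 188.890 / 1534.9 = 0.1231.
Eyring denominator: −S ln(1−ᾱ) = 201.628.
V = 18.4 × 13.2 × 16.6 = 4031.808 m³.
T = 0.161·V/[−S·ln(1−ᾱ)] = 0.161·4031.808/201.628 = 3.22 s.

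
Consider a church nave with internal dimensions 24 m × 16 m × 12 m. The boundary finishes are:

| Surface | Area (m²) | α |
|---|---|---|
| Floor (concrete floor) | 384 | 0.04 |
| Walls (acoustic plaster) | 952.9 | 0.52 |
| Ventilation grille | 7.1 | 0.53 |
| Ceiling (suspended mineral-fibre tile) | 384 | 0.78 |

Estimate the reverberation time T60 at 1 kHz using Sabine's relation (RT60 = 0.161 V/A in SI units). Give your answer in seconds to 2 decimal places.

0.91 s

Equivalent absorption area: A = 384×0.04 + 952.9×0.52 + 7.1×0.53 + 384×0.78 = 814.151 m².
Volume V = 24 × 16 × 12 = 4608 m³.
RT60 = 0.161 · V / A = 0.161 × 4608 / 814.151 = 0.91 s.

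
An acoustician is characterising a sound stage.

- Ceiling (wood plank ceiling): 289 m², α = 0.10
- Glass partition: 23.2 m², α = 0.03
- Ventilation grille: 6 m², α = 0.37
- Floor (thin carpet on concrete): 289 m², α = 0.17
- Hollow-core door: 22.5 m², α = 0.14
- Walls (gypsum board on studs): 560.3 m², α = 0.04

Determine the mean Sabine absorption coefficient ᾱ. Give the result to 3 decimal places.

0.090

S = Σ Sᵢ = 289 + 23.2 + 6 + 289 + 22.5 + 560.3 = 1190.0 m².
Σ(Sᵢαᵢ) = 289×0.10 + 23.2×0.03 + 6×0.37 + 289×0.17 + 22.5×0.14 + 560.3×0.04 = 106.508.
ᾱ = A/S = 0.090.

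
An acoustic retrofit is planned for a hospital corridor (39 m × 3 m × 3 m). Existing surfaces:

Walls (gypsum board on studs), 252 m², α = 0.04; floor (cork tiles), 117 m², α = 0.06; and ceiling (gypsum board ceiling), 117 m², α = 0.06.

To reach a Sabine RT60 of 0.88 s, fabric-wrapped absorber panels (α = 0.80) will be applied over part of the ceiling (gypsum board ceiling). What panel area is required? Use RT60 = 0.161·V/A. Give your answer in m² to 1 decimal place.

54.2

A₁ = Σ Sᵢαᵢ = 252*0.04 + 117*0.06 + 117*0.06 = 24.120 sabins.
Required A₂ = 0.161·351/0.88 = 64.217 sabins.
Absorption to add: 64.217 − 24.120 = 40.097 sabins.
Each m² of panel replacing the ceiling (gypsum board ceiling) adds (0.80 − 0.06) = 0.74 sabins.
Panel area = 40.097 / 0.74 = 54.2 m².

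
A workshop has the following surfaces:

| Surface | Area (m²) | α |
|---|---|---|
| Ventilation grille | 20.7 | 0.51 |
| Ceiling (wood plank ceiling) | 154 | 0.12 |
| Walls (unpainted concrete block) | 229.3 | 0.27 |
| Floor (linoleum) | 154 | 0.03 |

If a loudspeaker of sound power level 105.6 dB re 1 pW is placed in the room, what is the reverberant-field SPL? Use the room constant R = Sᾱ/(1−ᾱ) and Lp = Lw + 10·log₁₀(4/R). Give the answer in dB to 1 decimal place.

Σ(Sᵢαᵢ) = 20.7×0.51 + 154×0.12 + 229.3×0.27 + 154×0.03 = 95.568; total area S = 558.0 m².
ᾱ = 0.1713, so room constant R = A/(1−ᾱ) = 115.323 m².
Lp = Lw + 10 log₁₀(4/R) = 105.6 -14.60 = 91.0 dB.

91.0 dB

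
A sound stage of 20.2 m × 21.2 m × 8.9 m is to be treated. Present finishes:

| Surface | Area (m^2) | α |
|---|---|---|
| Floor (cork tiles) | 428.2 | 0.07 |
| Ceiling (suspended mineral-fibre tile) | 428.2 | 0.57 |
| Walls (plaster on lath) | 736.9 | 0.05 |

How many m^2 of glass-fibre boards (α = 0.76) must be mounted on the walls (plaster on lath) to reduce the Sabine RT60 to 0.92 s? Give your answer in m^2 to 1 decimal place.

501.5

Summing Sᵢαᵢ: 29.974 + 244.074 + 36.845 → A₁ = 310.893 sabins.
Required A₂ = 0.161·3811.336/0.92 = 666.984 sabins.
Absorption to add: 666.984 − 310.893 = 356.091 sabins.
Net gain per m^2: Δα = 0.76 − 0.05 = 0.71.
Panel area = 356.091 / 0.71 = 501.5 m^2.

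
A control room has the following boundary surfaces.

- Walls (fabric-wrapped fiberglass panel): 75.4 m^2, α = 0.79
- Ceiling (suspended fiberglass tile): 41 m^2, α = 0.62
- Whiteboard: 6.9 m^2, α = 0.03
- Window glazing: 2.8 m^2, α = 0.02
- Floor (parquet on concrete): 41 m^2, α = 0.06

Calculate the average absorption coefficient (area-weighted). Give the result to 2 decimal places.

0.52

Total surface area S = 167.1 m^2.
Σ(Sᵢαᵢ) = 75.4*0.79 + 41*0.62 + 6.9*0.03 + 2.8*0.02 + 41*0.06 = 87.709.
ᾱ = A/S = 0.52.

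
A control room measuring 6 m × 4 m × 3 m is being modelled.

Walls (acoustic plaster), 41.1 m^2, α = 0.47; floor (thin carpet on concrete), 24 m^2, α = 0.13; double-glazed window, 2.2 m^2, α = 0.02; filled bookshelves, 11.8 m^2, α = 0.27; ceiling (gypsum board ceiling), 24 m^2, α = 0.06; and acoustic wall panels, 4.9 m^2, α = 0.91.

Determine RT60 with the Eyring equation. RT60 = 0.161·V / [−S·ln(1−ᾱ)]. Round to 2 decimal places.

0.31 s

S = Σ Sᵢ = 108.0 m^2.
Σ(Sᵢαᵢ) = 41.1×0.47 + 24×0.13 + 2.2×0.02 + 11.8×0.27 + 24×0.06 + 4.9×0.91 = 31.566.
ᾱ = 31.566 / 108.0 = 0.2923.
−S·ln(1−ᾱ) = −108.0 × ln(1 − 0.2923) = 37.339.
V = 6 × 4 × 3 = 72 m³.
T = 0.161·V/[−S·ln(1−ᾱ)] = 0.161·72/37.339 = 0.31 s.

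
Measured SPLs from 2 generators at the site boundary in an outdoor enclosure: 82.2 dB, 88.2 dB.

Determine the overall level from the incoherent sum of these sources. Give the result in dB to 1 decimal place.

Σ 10^(Lᵢ/10) = 8.267e+08.
Back to dB: 10·log₁₀ Σ = 89.2 dB.

89.2 dB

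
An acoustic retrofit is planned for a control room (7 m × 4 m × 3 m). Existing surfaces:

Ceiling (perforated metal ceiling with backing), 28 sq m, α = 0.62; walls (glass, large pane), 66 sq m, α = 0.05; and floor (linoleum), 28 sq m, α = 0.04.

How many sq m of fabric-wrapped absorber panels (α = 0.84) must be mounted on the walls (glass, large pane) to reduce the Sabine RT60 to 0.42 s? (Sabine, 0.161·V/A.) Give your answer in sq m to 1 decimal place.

13.2

Equivalent absorption area: A₁ = 28·0.62 + 66·0.05 + 28·0.04 = 21.780 sq m.
V = 84 m³. Target absorption A₂ = 0.161 × 84 / 0.42 = 32.200 sabins.
ΔA needed = 32.200 − 21.780 = 10.420 sabins.
Each sq m of panel replacing the walls (glass, large pane) adds (0.84 − 0.05) = 0.79 sabins.
Panel area = 10.420 / 0.79 = 13.2 sq m.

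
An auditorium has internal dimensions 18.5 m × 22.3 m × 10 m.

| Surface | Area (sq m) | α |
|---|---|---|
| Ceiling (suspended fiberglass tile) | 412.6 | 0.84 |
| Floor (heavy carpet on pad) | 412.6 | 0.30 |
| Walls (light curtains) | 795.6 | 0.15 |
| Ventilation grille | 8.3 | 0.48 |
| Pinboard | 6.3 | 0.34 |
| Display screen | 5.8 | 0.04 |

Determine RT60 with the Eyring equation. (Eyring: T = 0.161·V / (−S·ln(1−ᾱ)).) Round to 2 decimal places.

0.90 seconds

Total surface area S = 412.6 + 412.6 + 795.6 + 8.3 + 6.3 + 5.8 = 1641.2 sq m.
Σ(Sᵢαᵢ) = 412.6×0.84 + 412.6×0.30 + 795.6×0.15 + 8.3×0.48 + 6.3×0.34 + 5.8×0.04 = 596.062.
ᾱ = 596.062 / 1641.2 = 0.3632.
Eyring denominator: −S ln(1−ᾱ) = 740.673.
V = 18.5 × 22.3 × 10 = 4125.5 m³.
T = 0.161·V/[−S·ln(1−ᾱ)] = 0.161·4125.5/740.673 = 0.90 s.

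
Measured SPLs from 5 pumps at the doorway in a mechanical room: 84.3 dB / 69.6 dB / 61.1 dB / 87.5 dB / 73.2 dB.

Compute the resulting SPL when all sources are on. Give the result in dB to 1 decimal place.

Σ 10^(Lᵢ/10) = 8.628e+08.
L_total = 10·log₁₀(8.628e+08) = 89.4 dB.

89.4 dB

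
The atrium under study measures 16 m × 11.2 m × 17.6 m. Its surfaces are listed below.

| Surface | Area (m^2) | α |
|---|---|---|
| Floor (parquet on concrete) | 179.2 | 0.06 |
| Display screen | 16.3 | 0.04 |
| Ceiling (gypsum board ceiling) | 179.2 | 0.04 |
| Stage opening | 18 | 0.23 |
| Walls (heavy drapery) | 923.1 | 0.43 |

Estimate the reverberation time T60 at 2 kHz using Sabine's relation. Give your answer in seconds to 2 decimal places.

1.21 s

Total absorption A = 179.2*0.06 + 16.3*0.04 + 179.2*0.04 + 18*0.23 + 923.1*0.43
  = 10.752 + 0.652 + 7.168 + 4.140 + 396.933 = 419.645 m^2 sabins.
Room volume: 3153.92 m³.
T = 0.161 V/A = 0.161·3153.92/419.645 = 1.21 s.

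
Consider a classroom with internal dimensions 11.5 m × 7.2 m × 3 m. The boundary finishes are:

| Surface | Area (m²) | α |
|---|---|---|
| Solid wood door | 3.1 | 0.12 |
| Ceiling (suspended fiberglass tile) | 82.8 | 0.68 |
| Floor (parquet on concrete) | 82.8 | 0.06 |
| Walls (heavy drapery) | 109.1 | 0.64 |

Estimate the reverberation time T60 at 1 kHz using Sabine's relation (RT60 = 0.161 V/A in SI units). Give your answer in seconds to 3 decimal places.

0.304 s

Equivalent absorption area: A = 3.1×0.12 + 82.8×0.68 + 82.8×0.06 + 109.1×0.64 = 131.468 m².
Room volume: 248.4 m³.
T = 0.161 V/A = 0.161·248.4/131.468 = 0.304 s.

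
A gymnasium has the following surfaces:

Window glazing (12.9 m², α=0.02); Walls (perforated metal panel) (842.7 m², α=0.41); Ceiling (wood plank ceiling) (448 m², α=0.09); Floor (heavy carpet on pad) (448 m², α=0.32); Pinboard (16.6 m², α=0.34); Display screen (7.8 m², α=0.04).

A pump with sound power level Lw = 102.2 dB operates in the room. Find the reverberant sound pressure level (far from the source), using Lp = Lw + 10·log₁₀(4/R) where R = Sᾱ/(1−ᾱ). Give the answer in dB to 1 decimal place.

Σ(Sᵢαᵢ) = 12.9×0.02 + 842.7×0.41 + 448×0.09 + 448×0.32 + 16.6×0.34 + 7.8×0.04 = 535.401; total area S = 1776.0 m².
ᾱ = 535.401/1776.0 = 0.3015; R = Sᾱ/(1−ᾱ) = 535.401/(1−0.3015) = 766.501 m².
Lp = 102.2 + 10·log₁₀(4/766.501) = 102.2 + (-22.82) = 79.4 dB.

79.4 dB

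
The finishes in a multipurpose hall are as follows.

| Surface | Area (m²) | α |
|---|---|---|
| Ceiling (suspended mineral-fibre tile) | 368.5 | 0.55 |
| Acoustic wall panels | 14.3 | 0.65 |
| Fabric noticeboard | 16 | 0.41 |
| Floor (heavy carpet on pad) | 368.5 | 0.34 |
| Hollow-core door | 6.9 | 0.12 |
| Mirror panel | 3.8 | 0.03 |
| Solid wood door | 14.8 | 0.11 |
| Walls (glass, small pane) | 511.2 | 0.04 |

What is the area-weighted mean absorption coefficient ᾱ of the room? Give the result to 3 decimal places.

S = Σ Sᵢ = 368.5 + 14.3 + 16 + 368.5 + 6.9 + 3.8 + 14.8 + 511.2 = 1304.0 m².
A = 368.5×0.55 + 14.3×0.65 + 16×0.41 + 368.5×0.34 + 6.9×0.12 + 3.8×0.03 + 14.8×0.11 + 511.2×0.04 = 366.838 sabins.
ᾱ = A/S = 0.281.

0.281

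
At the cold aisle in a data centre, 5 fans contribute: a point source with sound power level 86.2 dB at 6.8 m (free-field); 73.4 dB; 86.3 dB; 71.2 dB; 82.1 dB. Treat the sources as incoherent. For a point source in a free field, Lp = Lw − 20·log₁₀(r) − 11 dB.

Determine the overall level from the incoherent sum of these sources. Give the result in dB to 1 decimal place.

88.0 dB

Source at 6.8 m: Lp = 86.2 − 20·log₁₀(6.8) − 11 = 58.5 dB.
Σ 10^(Lᵢ/10) = 6.245e+08.
Back to dB: 10·log₁₀ Σ = 88.0 dB.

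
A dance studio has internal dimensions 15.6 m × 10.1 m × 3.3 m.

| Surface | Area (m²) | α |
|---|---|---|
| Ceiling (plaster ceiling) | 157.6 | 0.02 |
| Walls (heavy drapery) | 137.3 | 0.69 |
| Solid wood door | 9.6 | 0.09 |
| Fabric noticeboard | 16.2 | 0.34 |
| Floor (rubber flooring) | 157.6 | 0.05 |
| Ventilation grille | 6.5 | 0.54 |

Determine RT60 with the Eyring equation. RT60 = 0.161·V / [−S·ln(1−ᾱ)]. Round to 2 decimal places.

0.63 s

S = Σ Sᵢ = 484.8 m².
Absorption A = 157.6·0.02 + 137.3·0.69 + 9.6·0.09 + 16.2·0.34 + 157.6·0.05 + 6.5·0.54 = 115.651 sabins.
Mean coefficient ᾱ = A/S = 0.2386.
−S·ln(1−ᾱ) = −484.8 × ln(1 − 0.2386) = 132.155.
V = 15.6 × 10.1 × 3.3 = 519.948 m³.
T = 0.161·V/[−S·ln(1−ᾱ)] = 0.161·519.948/132.155 = 0.63 s.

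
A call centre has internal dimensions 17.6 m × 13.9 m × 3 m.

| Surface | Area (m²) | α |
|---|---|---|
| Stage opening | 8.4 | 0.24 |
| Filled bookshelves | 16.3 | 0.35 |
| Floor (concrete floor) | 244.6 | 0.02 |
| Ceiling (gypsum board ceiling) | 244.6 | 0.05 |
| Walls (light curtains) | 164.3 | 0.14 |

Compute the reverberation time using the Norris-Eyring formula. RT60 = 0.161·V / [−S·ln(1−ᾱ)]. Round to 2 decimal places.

2.38 seconds

S = Σ Sᵢ = 678.2 m².
Absorption A = 8.4·0.24 + 16.3·0.35 + 244.6·0.02 + 244.6·0.05 + 164.3·0.14 = 47.845 sabins.
Mean coefficient ᾱ = A/S = 0.0705.
−S·ln(1−ᾱ) = −678.2 × ln(1 − 0.0705) = 49.582.
V = 17.6 × 13.9 × 3 = 733.92 m³.
RT60 = 0.161 × 733.92 / 49.582 = 2.38 s.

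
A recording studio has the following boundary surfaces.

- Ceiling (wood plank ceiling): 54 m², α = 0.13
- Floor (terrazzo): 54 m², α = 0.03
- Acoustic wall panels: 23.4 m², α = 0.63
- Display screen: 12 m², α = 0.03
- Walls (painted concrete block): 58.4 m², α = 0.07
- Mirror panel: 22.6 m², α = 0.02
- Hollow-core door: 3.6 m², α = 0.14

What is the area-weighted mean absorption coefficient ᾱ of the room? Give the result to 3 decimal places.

Total surface area S = 228.0 m².
Σ(Sᵢαᵢ) = 54×0.13 + 54×0.03 + 23.4×0.63 + 12×0.03 + 58.4×0.07 + 22.6×0.02 + 3.6×0.14 = 28.786.
ᾱ = A/S = 0.126.

0.126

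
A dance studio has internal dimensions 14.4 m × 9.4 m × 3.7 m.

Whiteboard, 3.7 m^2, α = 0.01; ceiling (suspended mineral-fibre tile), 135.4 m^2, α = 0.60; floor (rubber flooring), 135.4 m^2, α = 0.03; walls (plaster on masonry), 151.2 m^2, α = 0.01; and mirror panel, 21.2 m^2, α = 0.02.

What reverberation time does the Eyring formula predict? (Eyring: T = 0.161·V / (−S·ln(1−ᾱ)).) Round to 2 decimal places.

S = Σ Sᵢ = 446.9 m^2.
Absorption A = 3.7·0.01 + 135.4·0.60 + 135.4·0.03 + 151.2·0.01 + 21.2·0.02 = 87.275 sabins.
ᾱ = 87.275 / 446.9 = 0.1953.
−S·ln(1−ᾱ) = −446.9 × ln(1 − 0.1953) = 97.105.
V = 14.4 × 9.4 × 3.7 = 500.832 m³.
RT60 = 0.161 × 500.832 / 97.105 = 0.83 s.

0.83 s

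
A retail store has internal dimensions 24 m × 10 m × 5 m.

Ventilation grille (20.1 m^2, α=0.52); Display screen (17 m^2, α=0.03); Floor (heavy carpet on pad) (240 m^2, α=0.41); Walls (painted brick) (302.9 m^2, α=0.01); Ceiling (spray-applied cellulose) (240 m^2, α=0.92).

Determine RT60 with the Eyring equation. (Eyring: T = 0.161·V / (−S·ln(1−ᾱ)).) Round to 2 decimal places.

0.45 seconds

S = Σ Sᵢ = 820.0 m^2.
Absorption A = 20.1×0.52 + 17×0.03 + 240×0.41 + 302.9×0.01 + 240×0.92 = 333.191 sabins.
ᾱ = 333.191 / 820.0 = 0.4063.
−S·ln(1−ᾱ) = −820.0 × ln(1 − 0.4063) = 427.533.
V = 24 × 10 × 5 = 1200 m³.
RT60 = 0.161 × 1200 / 427.533 = 0.45 s.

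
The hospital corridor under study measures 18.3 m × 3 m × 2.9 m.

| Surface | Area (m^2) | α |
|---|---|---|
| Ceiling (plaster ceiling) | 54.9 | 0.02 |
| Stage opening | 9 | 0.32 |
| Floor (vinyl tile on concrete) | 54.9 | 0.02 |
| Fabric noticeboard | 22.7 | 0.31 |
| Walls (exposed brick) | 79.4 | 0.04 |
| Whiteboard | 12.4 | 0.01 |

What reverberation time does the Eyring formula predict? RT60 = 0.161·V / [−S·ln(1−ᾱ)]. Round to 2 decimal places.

S = Σ Sᵢ = 233.3 m^2.
Absorption A = 54.9×0.02 + 9×0.32 + 54.9×0.02 + 22.7×0.31 + 79.4×0.04 + 12.4×0.01 = 15.413 sabins.
Mean coefficient ᾱ = A/S = 0.0661.
Eyring denominator: −S ln(1−ᾱ) = 15.954.
V = 18.3 × 3 × 2.9 = 159.21 m³.
T = 0.161·V/[−S·ln(1−ᾱ)] = 0.161·159.21/15.954 = 1.61 s.

1.61 s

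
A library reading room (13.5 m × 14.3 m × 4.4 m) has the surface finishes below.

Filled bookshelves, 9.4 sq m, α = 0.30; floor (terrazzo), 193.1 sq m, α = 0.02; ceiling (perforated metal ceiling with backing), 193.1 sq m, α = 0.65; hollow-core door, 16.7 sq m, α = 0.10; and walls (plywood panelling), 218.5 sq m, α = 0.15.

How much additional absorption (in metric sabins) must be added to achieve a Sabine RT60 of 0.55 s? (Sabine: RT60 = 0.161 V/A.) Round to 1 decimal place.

82.0 sabins

A₁ = Σ Sᵢαᵢ = 9.4×0.30 + 193.1×0.02 + 193.1×0.65 + 16.7×0.10 + 218.5×0.15 = 166.642 sabins.
V = 849.42 m³. Required absorption A₂ = 0.161 × 849.42 / 0.55 = 248.648 sabins.
Shortfall: 248.648 − 166.642 = 82.0 sabins.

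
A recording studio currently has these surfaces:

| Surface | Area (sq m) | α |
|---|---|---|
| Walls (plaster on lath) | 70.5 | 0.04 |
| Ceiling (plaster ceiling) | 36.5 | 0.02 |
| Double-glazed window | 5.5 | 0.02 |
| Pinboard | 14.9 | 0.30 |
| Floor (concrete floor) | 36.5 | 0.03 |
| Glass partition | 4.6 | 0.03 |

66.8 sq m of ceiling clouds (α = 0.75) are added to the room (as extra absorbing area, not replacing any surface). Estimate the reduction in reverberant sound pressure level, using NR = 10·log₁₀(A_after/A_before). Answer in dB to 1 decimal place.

8.0 dB

Summing Sᵢαᵢ: 2.820 + 0.730 + 0.110 + 4.470 + 1.095 + 0.138 → A_before = 9.363 sabins.
Added absorption = 66.8 × 0.75 = 50.100 sabins.
A_after = 9.363 + 50.100 = 59.463 sabins.
NR = 10·log₁₀(59.463/9.363) = 8.0 dB.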